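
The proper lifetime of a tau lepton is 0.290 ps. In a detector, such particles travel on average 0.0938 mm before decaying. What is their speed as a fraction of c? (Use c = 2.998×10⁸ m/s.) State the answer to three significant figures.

0.733c

Let x = d/(cτ) = 9.380×10^-5 m / (2.998×10⁸ m/s × 2.900×10^-13 s) = 1.0789. Since d = βγcτ, x = βγ = β/√(1−β²).
Solving: β² = x²/(1+x²) = 1.16403/2.16403 = 0.537899, so β = 0.733.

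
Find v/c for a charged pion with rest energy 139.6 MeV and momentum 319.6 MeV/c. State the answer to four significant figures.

0.9164

pc/(mc²) = 319.6/139.6 = 2.2894 = βγ = β/√(1−β²).
So β² = x²/(1 + x²) with x = 2.2894: x² = 5.24135, β² = 5.24135/6.24135 = 0.839778, β = 0.9164.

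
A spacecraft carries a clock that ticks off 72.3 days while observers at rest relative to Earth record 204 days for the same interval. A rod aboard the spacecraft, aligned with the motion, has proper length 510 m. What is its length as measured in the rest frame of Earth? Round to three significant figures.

The time-dilation ratio gives γ = 204/72.3 = 2.82158.
L = L₀/γ = 510/2.82158 = 181 m.

181 m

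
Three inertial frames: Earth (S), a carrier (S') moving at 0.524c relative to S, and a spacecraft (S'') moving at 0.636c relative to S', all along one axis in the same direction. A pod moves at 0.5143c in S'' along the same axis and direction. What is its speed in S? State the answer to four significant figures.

0.9564c

First combine the pod and spacecraft (S''→S'): u₁ = (0.5143 + 0.636)/(1 + 0.5143×0.636) = 1.1503/1.3270948 = 0.86678.
Then combine with the carrier (S'→S): u = (0.86678 + 0.524)/(1 + 0.86678×0.524) = 1.39078/1.45419272 = 0.95639.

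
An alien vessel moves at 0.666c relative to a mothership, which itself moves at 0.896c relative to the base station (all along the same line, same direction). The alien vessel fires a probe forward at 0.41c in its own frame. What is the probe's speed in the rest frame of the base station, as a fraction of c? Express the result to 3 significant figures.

Compose velocities in two stages. Stage 1 (into S'): u₁ = (0.41+0.666)/(1+0.41×0.666) = 0.84521.
Stage 2 (into S): u = (0.84521+0.896)/(1+0.84521×0.896) = 0.99084, so the speed is 0.991c.

0.991c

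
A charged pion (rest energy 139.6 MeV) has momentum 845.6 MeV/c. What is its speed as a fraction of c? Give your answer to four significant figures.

pc/(mc²) = 845.6/139.6 = 6.0573 = βγ = β/√(1−β²).
So β² = x²/(1 + x²) with x = 6.0573: x² = 36.6909, β² = 36.6909/37.6909 = 0.973468, β = 0.9866.

0.9866c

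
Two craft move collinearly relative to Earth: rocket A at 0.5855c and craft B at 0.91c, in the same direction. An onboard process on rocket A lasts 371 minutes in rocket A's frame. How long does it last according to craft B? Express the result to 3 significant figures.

516 minutes

The velocity of rocket A relative to craft B is (0.5855 − 0.91)c / (1 − 0.5855×0.91) = −0.69457c; relative speed 0.69457c.
γ for this relative speed: γ = 1/√(1 − 0.482427) = 1.39.
Rocket A's interval is proper; time dilation gives Δt_B = γΔτ = 1.39 × 371 minutes = 516 minutes.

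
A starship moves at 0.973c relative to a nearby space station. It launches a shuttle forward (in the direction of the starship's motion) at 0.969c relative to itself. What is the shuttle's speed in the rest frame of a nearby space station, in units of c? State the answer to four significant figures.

0.9996c

In units of c, u = (u' + v)/(1 + u'v) with u' = 0.969 and v = 0.973.
Numerator: 0.969 + 0.973 = 1.942. Denominator: 1 + (0.969)(0.973) = 1.942837.
u = 1.942/1.942837 = 0.99957, so the speed is 0.9996c.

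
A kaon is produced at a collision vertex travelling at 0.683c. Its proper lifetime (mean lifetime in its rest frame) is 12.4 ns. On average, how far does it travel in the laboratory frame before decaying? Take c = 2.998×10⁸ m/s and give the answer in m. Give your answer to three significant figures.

With β = 0.683, γ = 1/√(1 − 0.683²) = 1/√0.533511 = 1.3691.
Lab-frame lifetime: Δt = γτ = 1.3691 × 12.4 ns = 16.977 ns.
Distance: d = vΔt = 0.683 × 2.998×10⁸ m/s × 1.6977×10^-8 s = 3.48 m.

3.48 m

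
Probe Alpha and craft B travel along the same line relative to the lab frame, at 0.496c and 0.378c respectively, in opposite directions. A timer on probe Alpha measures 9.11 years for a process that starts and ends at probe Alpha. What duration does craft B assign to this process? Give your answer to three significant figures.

Speed of probe Alpha in craft B's frame: u = (v_A + v_B)/(1 + v_A v_B/c²) = (0.496 + 0.378)/(1 + 0.496×0.378) = 0.874/1.187488 = 0.73601; |u| = 0.73601c.
At |u| = 0.73601c, γ = (1 − 0.541711)^(−1/2) = 1.4772.
The clock on probe Alpha records proper time, so craft B measures Δt = γΔτ = 1.4772 × 9.11 = 13.5 years.

13.5 years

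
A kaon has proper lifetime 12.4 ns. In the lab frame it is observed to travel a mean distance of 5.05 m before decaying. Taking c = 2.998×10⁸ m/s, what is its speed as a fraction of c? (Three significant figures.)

d = βγcτ ⇒ βγ = d/(cτ) = 5.050 m / (3.71752 m) = 1.3584.
β = (βγ)/√(1+(βγ)²) = 1.3584/√2.84525 = 0.805.

0.805c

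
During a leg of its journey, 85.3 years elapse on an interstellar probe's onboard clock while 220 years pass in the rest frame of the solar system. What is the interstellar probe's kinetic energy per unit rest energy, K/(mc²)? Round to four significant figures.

1.579

The time-dilation ratio gives γ = 220/85.3 = 2.57913.
Since K = (γ−1)mc², K/(mc²) = 2.57913 − 1 = 1.579.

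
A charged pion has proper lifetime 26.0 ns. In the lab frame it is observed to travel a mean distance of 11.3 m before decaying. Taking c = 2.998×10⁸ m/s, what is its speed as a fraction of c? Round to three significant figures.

Lab distance = (lab lifetime)·v = γτ·βc, so βγ = d/(cτ) = 11.30/(2.998×10⁸ × 2.600×10^-8) = 1.4497.
With βγ = 1.4497: γ² = 1 + (βγ)² = 3.10163, and β = (βγ)/γ = 1.4497/1.76114 = 0.823.

0.823c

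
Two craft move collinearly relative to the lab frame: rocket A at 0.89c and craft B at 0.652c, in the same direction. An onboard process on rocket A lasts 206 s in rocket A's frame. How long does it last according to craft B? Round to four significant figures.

250.1 s

Speed of rocket A in craft B's frame: u = (v_A − v_B)/(1 − v_A v_B/c²) = (0.89 − 0.652)/(1 − 0.89×0.652) = 0.238/0.41972 = 0.56704; |u| = 0.56704c.
γ for this relative speed: γ = 1/√(1 − 0.321534) = 1.214.
Rocket A's interval is proper; time dilation gives Δt_B = γΔτ = 1.214 × 206 s = 250.1 s.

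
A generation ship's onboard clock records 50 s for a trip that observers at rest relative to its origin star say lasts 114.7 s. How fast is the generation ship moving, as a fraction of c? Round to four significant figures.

γ = Δt/Δτ = 114.7/50 = 2.294.
β = √(1 − 1/γ²) = √(1 − 0.190026) = √0.809974 = 0.9000.

0.9000c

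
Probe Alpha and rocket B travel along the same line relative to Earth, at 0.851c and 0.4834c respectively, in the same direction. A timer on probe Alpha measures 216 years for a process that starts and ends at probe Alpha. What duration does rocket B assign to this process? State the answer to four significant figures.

The velocity of probe Alpha relative to rocket B is (0.851 − 0.4834)c / (1 − 0.851×0.4834) = 0.6245c; relative speed 0.6245c.
At |u| = 0.6245c, γ = (1 − 0.39)^(−1/2) = 1.2804.
Probe Alpha's interval is proper; time dilation gives Δt_B = γΔτ = 1.2804 × 216 years = 276.6 years.

276.6 years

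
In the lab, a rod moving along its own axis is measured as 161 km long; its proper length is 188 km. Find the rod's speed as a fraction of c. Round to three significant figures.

0.516c

Length contraction gives γ = L₀/L = 188/161 = 1.1677.
β = √(1 − 1/γ²) = √0.266606 = 0.516.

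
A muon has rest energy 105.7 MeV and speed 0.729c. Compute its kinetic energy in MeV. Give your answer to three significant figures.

48.7 MeV

Lorentz factor: γ = (1 − 0.531441)^(−1/2) = 1.46089.
Kinetic energy: K = (γ − 1)mc² = (1.46089 − 1) × 105.7 MeV = 0.46089 × 105.7 = 48.7 MeV.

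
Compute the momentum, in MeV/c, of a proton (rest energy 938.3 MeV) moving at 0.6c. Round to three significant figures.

704 MeV/c

β² = 0.36, so γ = 1/√0.64 = 1.25.
Momentum: p = γβ·mc = 1.25 × 0.6 × 938.3 MeV/c = 704 MeV/c.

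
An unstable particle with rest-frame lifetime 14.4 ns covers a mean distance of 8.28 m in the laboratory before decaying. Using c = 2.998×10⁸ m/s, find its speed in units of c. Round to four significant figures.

Lab distance = (lab lifetime)·v = γτ·βc, so βγ = d/(cτ) = 8.280/(2.998×10⁸ × 1.440×10^-8) = 1.9179.
With βγ = 1.9179: γ² = 1 + (βγ)² = 4.67834, and β = (βγ)/γ = 1.9179/2.16295 = 0.8867.

0.8867c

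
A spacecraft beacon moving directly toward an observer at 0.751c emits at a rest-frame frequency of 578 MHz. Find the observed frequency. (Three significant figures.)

1530 MHz

Relativistic Doppler (source moving toward): f_obs = f_src · √((1+β)/(1−β)).
With β = 0.751: factor = √(1.751/0.249) = 2.6518.
f_obs = 578 × 2.6518 = 1530 MHz.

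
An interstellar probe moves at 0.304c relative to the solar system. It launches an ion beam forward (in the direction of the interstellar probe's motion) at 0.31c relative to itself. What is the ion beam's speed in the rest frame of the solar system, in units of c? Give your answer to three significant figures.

Relativistic velocity addition: u = (u' + v)/(1 + u'v/c²), with u' = 0.31c and v = 0.304c.
Numerator: 0.31 + 0.304 = 0.614. Denominator: 1 + (0.31)(0.304) = 1.09424.
u = 0.614/1.09424 = 0.56112, so the speed is 0.561c.

0.561c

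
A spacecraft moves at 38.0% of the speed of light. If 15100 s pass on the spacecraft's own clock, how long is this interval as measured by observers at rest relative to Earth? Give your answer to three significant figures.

16300 s

With β = 0.38, γ = 1/√(1 − 0.38²) = 1/√0.8556 = 1.0811.
Time dilation: Δt = γ·Δτ = 1.0811 × 15100 = 16300 s.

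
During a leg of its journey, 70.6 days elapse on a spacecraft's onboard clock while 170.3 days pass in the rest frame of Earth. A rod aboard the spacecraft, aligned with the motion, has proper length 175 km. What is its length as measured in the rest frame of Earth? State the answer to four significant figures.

γ = Δt/Δτ = 170.3/70.6 = 2.41218.
L = L₀/γ = 175/2.41218 = 72.55 km.

72.55 km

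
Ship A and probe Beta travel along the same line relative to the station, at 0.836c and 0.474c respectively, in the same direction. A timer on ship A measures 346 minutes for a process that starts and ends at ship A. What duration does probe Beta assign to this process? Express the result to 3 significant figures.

Speed of ship A in probe Beta's frame: u = (v_A − v_B)/(1 − v_A v_B/c²) = (0.836 − 0.474)/(1 − 0.836×0.474) = 0.362/0.603736 = 0.5996; |u| = 0.5996c.
γ for this relative speed: γ = 1/√(1 − 0.35952) = 1.2495.
Ship A's interval is proper; time dilation gives Δt_B = γΔτ = 1.2495 × 346 minutes = 432 minutes.

432 minutes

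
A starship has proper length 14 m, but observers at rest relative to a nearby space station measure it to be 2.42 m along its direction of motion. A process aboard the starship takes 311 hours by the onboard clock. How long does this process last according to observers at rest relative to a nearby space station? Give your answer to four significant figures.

1799 hours

From L = L₀/γ: γ = 14/2.42 = 5.78512.
Δt = γΔτ = 5.78512 × 311 = 1799 hours.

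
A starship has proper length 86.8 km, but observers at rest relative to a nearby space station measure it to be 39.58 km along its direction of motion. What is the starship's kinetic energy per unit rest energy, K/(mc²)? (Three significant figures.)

1.19

Length contraction gives γ = L₀/L = 86.8/39.58 = 2.19303.
K/(mc²) = γ − 1 = 2.19303 − 1 = 1.19.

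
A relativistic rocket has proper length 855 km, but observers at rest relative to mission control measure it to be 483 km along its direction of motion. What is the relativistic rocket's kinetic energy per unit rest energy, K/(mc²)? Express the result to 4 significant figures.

Length contraction gives γ = L₀/L = 855/483 = 1.77019.
Since K = (γ−1)mc², K/(mc²) = 1.77019 − 1 = 0.7702.

0.7702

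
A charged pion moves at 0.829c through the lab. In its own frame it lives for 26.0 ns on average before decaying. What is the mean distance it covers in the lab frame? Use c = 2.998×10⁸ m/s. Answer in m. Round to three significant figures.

11.6 m

With β = 0.829, γ = 1/√(1 − 0.829²) = 1/√0.312759 = 1.7881.
Lab-frame lifetime: Δt = γτ = 1.7881 × 26.0 ns = 46.491 ns.
Distance: d = vΔt = 0.829 × 2.998×10⁸ m/s × 4.6491×10^-8 s = 11.6 m.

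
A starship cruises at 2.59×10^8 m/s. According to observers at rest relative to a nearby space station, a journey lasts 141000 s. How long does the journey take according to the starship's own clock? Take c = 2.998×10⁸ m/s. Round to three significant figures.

71000 s

β = v/c = (2.59×10^8 m/s)/(2.998×10⁸ m/s) = 0.863909.
β² = 0.7463388, so γ = 1/√0.2536612 = 1.9855.
The moving clock records proper time: Δτ = Δt/γ = 141000/1.9855 = 71000 s.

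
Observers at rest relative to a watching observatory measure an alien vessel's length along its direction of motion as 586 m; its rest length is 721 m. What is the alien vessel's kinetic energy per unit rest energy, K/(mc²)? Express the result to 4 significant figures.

0.2304

γ = L₀/L = 721/586 = 1.23038.
K/(mc²) = γ − 1 = 1.23038 − 1 = 0.2304.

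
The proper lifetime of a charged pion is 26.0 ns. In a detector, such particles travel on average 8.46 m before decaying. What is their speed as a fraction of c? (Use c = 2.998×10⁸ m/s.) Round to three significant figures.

0.735c

d = βγcτ ⇒ βγ = d/(cτ) = 8.460 m / (7.7948 m) = 1.0853.
β = (βγ)/√(1+(βγ)²) = 1.0853/√2.17788 = 0.735.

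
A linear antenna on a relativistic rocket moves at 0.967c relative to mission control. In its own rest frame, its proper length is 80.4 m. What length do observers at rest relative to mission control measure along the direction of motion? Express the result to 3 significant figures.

With β = 0.967, γ = 1/√(1 − 0.967²) = 1/√0.064911 = 3.925.
Length contraction: L = L₀/γ = 80.4/3.925 = 20.5 m.

20.5 m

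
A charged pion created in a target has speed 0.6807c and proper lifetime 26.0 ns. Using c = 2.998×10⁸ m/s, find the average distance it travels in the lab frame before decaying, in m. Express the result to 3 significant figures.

γ = 1/√(1 − β²) = 1/√(1 − 0.46335249) = 1/√0.53664751 = 1/0.732562 = 1.3651.
Lab-frame lifetime: Δt = γτ = 1.3651 × 26.0 ns = 35.493 ns.
Distance: d = vΔt = 0.6807 × 2.998×10⁸ m/s × 3.5493×10^-8 s = 7.24 m.

7.24 m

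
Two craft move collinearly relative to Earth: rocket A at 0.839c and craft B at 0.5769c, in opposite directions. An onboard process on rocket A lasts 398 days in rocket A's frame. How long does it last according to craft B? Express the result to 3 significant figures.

Speed of rocket A in craft B's frame: u = (v_A + v_B)/(1 + v_A v_B/c²) = (0.839 + 0.5769)/(1 + 0.839×0.5769) = 1.4159/1.4840191 = 0.9541; |u| = 0.9541c.
At |u| = 0.9541c, γ = (1 − 0.910307)^(−1/2) = 3.339.
The clock on rocket A records proper time, so craft B measures Δt = γΔτ = 3.339 × 398 = 1330 days.

1330 days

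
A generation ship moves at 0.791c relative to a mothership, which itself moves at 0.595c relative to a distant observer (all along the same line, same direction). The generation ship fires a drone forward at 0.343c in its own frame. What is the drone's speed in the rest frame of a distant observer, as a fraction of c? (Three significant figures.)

Compose velocities in two stages. Stage 1 (into S'): u₁ = (0.343+0.791)/(1+0.343×0.791) = 0.89199.
Stage 2 (into S): u = (0.89199+0.595)/(1+0.89199×0.595) = 0.97142, so the speed is 0.971c.

0.971c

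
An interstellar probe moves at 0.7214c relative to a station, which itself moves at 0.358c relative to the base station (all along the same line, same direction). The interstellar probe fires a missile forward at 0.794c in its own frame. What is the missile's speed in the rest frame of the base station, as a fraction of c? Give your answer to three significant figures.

0.983c

Compose velocities in two stages. Stage 1 (into S'): u₁ = (0.794+0.7214)/(1+0.794×0.7214) = 0.96351.
Stage 2 (into S): u = (0.96351+0.358)/(1+0.96351×0.358) = 0.98258, so the speed is 0.983c.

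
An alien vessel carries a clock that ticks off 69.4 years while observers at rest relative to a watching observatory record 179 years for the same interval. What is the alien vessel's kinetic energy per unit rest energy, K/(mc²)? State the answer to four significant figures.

The time-dilation ratio gives γ = 179/69.4 = 2.57925.
Since K = (γ−1)mc², K/(mc²) = 2.57925 − 1 = 1.579.

1.579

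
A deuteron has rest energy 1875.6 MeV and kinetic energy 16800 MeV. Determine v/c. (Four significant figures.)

K = (γ−1)mc², so γ = 1 + 16800/1875.6 = 9.9571.
Then v/c = √(1 − γ⁻²) = √(1 − 0.0100864) = √0.9899136 = 0.9949.

0.9949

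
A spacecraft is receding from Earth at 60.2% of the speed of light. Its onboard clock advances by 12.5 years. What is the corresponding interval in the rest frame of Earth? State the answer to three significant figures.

15.7 years

γ = 1/√(1 − β²) = 1/√(1 − 0.362404) = 1/√0.637596 = 1/0.798496 = 1.2524.
Time dilation: Δt = γ·Δτ = 1.2524 × 12.5 = 15.7 years.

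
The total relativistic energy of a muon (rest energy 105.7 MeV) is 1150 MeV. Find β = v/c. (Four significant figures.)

0.9958

γ = E/(mc²) = 1150/105.7 = 10.88.
β = √(1 − 1/γ²) = √(1 − 0.00844777) = √0.99155223 = 0.9958.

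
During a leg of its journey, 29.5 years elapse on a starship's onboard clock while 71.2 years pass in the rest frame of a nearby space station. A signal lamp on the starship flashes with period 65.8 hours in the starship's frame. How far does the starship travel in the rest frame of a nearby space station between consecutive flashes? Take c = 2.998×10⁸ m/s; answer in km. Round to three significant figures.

1.56×10^11 km

From Δt = γΔτ: γ = 71.2/29.5 = 2.41356.
β = √(1 − 1/γ²) = 0.91013. Lab-frame period = γτ = 2.41356×65.8 hours = 158.81 hours. Distance = βc × γτ = 0.91013 × 2.998×10⁸ m/s × 571716 s = 1.5600×10^14 m = 1.56×10^11 km.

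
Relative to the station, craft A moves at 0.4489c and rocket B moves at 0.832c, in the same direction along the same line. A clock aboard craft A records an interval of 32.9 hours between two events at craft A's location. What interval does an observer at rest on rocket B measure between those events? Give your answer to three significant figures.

41.6 hours

The velocity of craft A relative to rocket B is (0.4489 − 0.832)c / (1 − 0.4489×0.832) = −0.61148c; relative speed 0.61148c.
At |u| = 0.61148c, γ = (1 − 0.373908)^(−1/2) = 1.2638.
The clock on craft A records proper time, so rocket B measures Δt = γΔτ = 1.2638 × 32.9 = 41.6 hours.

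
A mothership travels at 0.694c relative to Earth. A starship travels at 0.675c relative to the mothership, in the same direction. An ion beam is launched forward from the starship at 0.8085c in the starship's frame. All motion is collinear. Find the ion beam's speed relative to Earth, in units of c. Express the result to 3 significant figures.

0.993c

First combine the ion beam and starship (S''→S'): u₁ = (0.8085 + 0.675)/(1 + 0.8085×0.675) = 1.4835/1.5457375 = 0.95974.
Then combine with the mothership (S'→S): u = (0.95974 + 0.694)/(1 + 0.95974×0.694) = 1.65374/1.66605956 = 0.99261.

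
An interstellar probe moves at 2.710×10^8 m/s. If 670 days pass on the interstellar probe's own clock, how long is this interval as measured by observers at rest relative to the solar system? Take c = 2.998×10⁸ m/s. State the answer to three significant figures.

1570 days

β = v/c = (2.710×10^8 m/s)/(2.998×10⁸ m/s) = 0.903936.
γ = 1/√(1 − β²) = 1/√(1 − 0.8171003) = 1/√0.1828997 = 1/0.427668 = 2.3383.
Time dilation: Δt = γ·Δτ = 2.3383 × 670 = 1570 days.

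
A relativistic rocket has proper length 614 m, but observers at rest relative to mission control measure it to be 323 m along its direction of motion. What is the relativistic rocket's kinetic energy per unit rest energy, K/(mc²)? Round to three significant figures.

0.901

γ = L₀/L = 614/323 = 1.90093.
Since K = (γ−1)mc², K/(mc²) = 1.90093 − 1 = 0.901.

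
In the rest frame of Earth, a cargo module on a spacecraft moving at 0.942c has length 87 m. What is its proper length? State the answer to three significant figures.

Lorentz factor: γ = (1 − 0.887364)^(−1/2) = 2.9796.
Proper length: L₀ = γ·L = 2.9796 × 87 = 259 m.

259 m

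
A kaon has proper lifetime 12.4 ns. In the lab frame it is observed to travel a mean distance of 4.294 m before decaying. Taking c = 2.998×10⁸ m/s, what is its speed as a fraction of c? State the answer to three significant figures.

Lab distance = (lab lifetime)·v = γτ·βc, so βγ = d/(cτ) = 4.294/(2.998×10⁸ × 1.240×10^-8) = 1.1551.
With βγ = 1.1551: γ² = 1 + (βγ)² = 2.33426, and β = (βγ)/γ = 1.1551/1.52783 = 0.756.

0.756c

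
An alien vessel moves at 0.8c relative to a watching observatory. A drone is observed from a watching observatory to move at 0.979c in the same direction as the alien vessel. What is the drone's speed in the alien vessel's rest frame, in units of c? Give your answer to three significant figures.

Transform to the alien vessel's frame: u' = (u − v)/(1 − uv/c²).
u' = (0.979 − 0.8)/(1 − 0.979×0.8) = 0.179/0.2168 = 0.82565.
Speed in the alien vessel's frame: 0.826c (in the same direction).

0.826c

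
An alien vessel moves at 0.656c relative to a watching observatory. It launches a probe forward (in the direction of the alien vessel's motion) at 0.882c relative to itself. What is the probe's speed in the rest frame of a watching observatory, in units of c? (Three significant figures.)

0.974c

Relativistic velocity addition: u = (u' + v)/(1 + u'v/c²), with u' = 0.882c and v = 0.656c.
Numerator: 0.882 + 0.656 = 1.538. Denominator: 1 + (0.882)(0.656) = 1.578592.
u = 1.538/1.578592 = 0.97429, so the speed is 0.974c.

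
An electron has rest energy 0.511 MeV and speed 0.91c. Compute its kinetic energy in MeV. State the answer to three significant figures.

0.721 MeV

γ = 1/√(1 − β²) = 1/√(1 − 0.8281) = 1/√0.1719 = 1/0.414608 = 2.4119.
Kinetic energy: K = (γ − 1)mc² = (2.4119 − 1) × 0.511 MeV = 1.4119 × 0.511 = 0.721 MeV.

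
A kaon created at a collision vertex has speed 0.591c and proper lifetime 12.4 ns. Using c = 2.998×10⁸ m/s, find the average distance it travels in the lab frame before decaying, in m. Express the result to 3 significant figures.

2.72 m

γ = 1/√(1 − β²) = 1/√(1 − 0.349281) = 1/√0.650719 = 1/0.806672 = 1.2397.
Lab-frame lifetime: Δt = γτ = 1.2397 × 12.4 ns = 15.372 ns.
Distance: d = vΔt = 0.591 × 2.998×10⁸ m/s × 1.5372×10^-8 s = 2.72 m.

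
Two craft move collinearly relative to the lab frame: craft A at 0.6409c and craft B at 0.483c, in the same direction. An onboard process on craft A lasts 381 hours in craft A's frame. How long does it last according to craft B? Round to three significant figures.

The velocity of craft A relative to craft B is (0.6409 − 0.483)c / (1 − 0.6409×0.483) = 0.22869c; relative speed 0.22869c.
At |u| = 0.22869c, γ = (1 − 0.0522991)^(−1/2) = 1.0272.
Craft A's interval is proper; time dilation gives Δt_B = γΔτ = 1.0272 × 381 hours = 391 hours.

391 hours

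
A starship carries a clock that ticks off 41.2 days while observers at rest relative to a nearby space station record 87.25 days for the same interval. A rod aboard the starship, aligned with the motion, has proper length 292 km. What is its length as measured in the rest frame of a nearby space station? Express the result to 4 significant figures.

137.9 km

From Δt = γΔτ: γ = 87.25/41.2 = 2.11772.
L = L₀/γ = 292/2.11772 = 137.9 km.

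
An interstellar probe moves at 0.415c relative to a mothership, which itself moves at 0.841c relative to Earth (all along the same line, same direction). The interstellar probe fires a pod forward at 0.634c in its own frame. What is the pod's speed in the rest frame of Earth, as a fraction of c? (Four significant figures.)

First combine the pod and interstellar probe (S''→S'): u₁ = (0.634 + 0.415)/(1 + 0.634×0.415) = 1.049/1.26311 = 0.83049.
Then combine with the mothership (S'→S): u = (0.83049 + 0.841)/(1 + 0.83049×0.841) = 1.67149/1.69844209 = 0.98413.

0.9841c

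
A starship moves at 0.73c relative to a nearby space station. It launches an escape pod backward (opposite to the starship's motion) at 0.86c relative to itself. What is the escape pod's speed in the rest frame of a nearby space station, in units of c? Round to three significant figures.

0.349c

Relativistic velocity addition: u = (u' + v)/(1 + u'v/c²), with u' = −0.86c and v = 0.73c.
Numerator: −0.86 + 0.73 = −0.13. Denominator: 1 + (−0.86)(0.73) = 0.3722.
u = −0.13/0.3722 = −0.34927, so the speed is 0.349c.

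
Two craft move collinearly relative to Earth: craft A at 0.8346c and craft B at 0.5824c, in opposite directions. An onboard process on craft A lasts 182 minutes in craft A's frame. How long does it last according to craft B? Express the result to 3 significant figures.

Transform craft A's velocity into craft B's frame: (0.8346 + 0.5824)/(1 + 0.8346·0.5824) = 1.417/1.48607104, so the relative speed is 0.95352c.
At |u| = 0.95352c, γ = (1 − 0.9092)^(−1/2) = 3.3186.
The clock on craft A records proper time, so craft B measures Δt = γΔτ = 3.3186 × 182 = 604 minutes.

604 minutes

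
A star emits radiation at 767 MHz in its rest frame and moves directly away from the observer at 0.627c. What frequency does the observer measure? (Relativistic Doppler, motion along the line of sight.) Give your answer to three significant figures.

Relativistic Doppler (source moving away): f_obs = f_src · √((1−β)/(1+β)).
With β = 0.627: factor = √(0.373/1.627) = 0.47881.
f_obs = 767 × 0.47881 = 367 MHz.

367 MHz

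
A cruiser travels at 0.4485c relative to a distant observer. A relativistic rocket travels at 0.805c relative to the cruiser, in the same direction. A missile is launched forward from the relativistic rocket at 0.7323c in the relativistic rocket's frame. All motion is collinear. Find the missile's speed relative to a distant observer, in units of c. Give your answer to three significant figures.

0.987c

First combine the missile and relativistic rocket (S''→S'): u₁ = (0.7323 + 0.805)/(1 + 0.7323×0.805) = 1.5373/1.5895015 = 0.96716.
Then combine with the cruiser (S'→S): u = (0.96716 + 0.4485)/(1 + 0.96716×0.4485) = 1.41566/1.43377126 = 0.98737.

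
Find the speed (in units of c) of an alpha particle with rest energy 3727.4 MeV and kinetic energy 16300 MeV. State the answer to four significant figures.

0.9825c

γ = 1 + K/(mc²) = 1 + 16300/3727.4 = 5.373.
β = √(1 − 1/γ²) = √(1 − 0.0346391) = √0.9653609 = 0.9825.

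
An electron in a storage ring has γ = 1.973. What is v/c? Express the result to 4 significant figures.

0.8620

β = √(1 − 1/γ²) = √(1 − 1/3.892729) = √0.743111 = 0.8620.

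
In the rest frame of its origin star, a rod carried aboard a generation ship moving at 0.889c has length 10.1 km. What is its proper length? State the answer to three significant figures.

22.1 km

Lorentz factor: γ = (1 − 0.790321)^(−1/2) = 2.1838.
Proper length: L₀ = γ·L = 2.1838 × 10.1 = 22.1 km.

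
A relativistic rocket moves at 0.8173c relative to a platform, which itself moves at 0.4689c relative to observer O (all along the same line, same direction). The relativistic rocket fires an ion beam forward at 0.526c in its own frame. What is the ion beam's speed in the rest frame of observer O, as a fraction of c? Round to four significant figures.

First combine the ion beam and relativistic rocket (S''→S'): u₁ = (0.526 + 0.8173)/(1 + 0.526×0.8173) = 1.3433/1.4298998 = 0.93944.
Then combine with the platform (S'→S): u = (0.93944 + 0.4689)/(1 + 0.93944×0.4689) = 1.40834/1.440503416 = 0.97767.

0.9777c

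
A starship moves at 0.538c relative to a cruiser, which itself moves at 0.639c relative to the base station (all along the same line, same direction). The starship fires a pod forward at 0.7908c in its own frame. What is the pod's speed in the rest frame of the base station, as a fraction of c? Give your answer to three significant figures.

Apply u = (u'+v)/(1+u'v) twice. Pod in the cruiser frame: (0.7908+0.538)/(1+0.7908·0.538) = 1.3288/1.4254504 = 0.9322c.
That velocity, transformed to the rest frame of the base station: (0.9322+0.639)/(1+0.9322·0.639) = 1.5712/1.5956758 = 0.98466c.

0.985c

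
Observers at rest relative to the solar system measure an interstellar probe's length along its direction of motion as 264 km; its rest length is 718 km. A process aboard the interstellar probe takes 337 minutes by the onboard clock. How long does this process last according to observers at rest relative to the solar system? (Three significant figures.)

From L = L₀/γ: γ = 718/264 = 2.7197.
The same γ dilates the second interval: 2.7197 × 337 minutes = 917 minutes.

917 minutes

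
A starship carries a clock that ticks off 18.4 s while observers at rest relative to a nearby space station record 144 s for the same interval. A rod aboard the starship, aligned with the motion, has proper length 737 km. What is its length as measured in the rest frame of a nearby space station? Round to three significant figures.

94.2 km

γ = Δt/Δτ = 144/18.4 = 7.82609.
The rod contracts by the same γ: 737 km / 7.82609 = 94.2 km.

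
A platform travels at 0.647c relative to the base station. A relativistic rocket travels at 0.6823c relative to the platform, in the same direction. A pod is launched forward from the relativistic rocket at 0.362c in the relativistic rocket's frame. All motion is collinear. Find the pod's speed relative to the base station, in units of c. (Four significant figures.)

0.9628c

Apply u = (u'+v)/(1+u'v) twice. Pod in the platform frame: (0.362+0.6823)/(1+0.362·0.6823) = 1.0443/1.2469926 = 0.83745c.
That velocity, transformed to the rest frame of the base station: (0.83745+0.647)/(1+0.83745·0.647) = 1.48445/1.54183015 = 0.96278c.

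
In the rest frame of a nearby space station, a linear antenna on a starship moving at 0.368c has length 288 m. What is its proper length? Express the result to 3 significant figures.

With β = 0.368, γ = 1/√(1 − 0.368²) = 1/√0.864576 = 1.0755.
Proper length: L₀ = γ·L = 1.0755 × 288 = 310 m.

310 m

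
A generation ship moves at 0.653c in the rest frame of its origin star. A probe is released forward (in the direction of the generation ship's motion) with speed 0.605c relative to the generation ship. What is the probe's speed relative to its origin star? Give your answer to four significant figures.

In units of c, u = (u' + v)/(1 + u'v) with u' = 0.605 and v = 0.653.
Numerator: 0.605 + 0.653 = 1.258. Denominator: 1 + (0.605)(0.653) = 1.395065.
u = 1.258/1.395065 = 0.90175, so the speed is 0.9018c.

0.9018c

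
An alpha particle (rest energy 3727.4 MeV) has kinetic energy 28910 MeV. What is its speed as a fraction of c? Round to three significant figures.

0.993c

γ = 1 + K/(mc²) = 1 + 28910/3727.4 = 8.7561.
β = √(1 − 1/γ²) = √(1 − 0.013043) = √0.986957 = 0.993.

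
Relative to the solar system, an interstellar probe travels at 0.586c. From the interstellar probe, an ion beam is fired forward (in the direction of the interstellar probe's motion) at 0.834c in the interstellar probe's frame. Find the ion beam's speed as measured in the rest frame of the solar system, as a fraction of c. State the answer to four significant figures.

Relativistic velocity addition: u = (u' + v)/(1 + u'v/c²), with u' = 0.834c and v = 0.586c.
Numerator: 0.834 + 0.586 = 1.42. Denominator: 1 + (0.834)(0.586) = 1.488724.
u = 1.42/1.488724 = 0.95384, so the speed is 0.9538c.

0.9538c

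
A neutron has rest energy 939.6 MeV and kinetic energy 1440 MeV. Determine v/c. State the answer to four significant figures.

0.9187

K = (γ−1)mc², so γ = 1 + 1440/939.6 = 2.5326.
Then v/c = √(1 − γ⁻²) = √(1 − 0.155907) = √0.844093 = 0.9187.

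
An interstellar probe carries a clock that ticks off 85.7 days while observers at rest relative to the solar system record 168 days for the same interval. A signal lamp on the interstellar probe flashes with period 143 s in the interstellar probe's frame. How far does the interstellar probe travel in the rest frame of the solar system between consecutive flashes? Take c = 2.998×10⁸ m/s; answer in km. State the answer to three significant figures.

7.23×10^7 km

From Δt = γΔτ: γ = 168/85.7 = 1.96033.
β = √(1 − 1/γ²) = 0.8601. Lab-frame period = γτ = 1.96033×143 s = 280.33 s. Distance = βc × γτ = 0.8601 × 2.998×10⁸ m/s × 280.33 s = 7.2285×10^10 m = 7.23×10^7 km.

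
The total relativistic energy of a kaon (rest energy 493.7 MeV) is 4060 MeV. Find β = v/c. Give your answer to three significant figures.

0.993

Total energy E = γmc² gives γ = 4060/493.7 = 8.2236.
Hence β = √(1 − 1/γ²) = √(1 − 0.0147869) = √0.9852131 = 0.993.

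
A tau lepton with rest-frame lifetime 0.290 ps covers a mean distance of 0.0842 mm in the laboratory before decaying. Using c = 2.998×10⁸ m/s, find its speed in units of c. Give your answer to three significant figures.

d = βγcτ ⇒ βγ = d/(cτ) = 8.420×10^-5 m / (8.6942×10^-5 m) = 0.96846.
β = (βγ)/√(1+(βγ)²) = 0.96846/√1.937915 = 0.696.

0.696c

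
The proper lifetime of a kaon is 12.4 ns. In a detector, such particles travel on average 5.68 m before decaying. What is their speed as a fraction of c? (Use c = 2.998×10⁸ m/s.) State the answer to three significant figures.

d = βγcτ ⇒ βγ = d/(cτ) = 5.680 m / (3.71752 m) = 1.5279.
β = (βγ)/√(1+(βγ)²) = 1.5279/√3.33448 = 0.837.

0.837c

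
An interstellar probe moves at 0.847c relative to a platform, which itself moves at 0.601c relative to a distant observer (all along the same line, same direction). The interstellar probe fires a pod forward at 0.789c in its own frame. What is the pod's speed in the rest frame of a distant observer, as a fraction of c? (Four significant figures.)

0.9951c

Compose velocities in two stages. Stage 1 (into S'): u₁ = (0.789+0.847)/(1+0.789×0.847) = 0.98065.
Stage 2 (into S): u = (0.98065+0.601)/(1+0.98065×0.601) = 0.99514, so the speed is 0.9951c.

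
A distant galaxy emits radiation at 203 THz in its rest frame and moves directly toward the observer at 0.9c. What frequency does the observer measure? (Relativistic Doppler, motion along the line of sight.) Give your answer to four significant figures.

884.9 THz

Relativistic Doppler (source moving toward): f_obs = f_src · √((1+β)/(1−β)).
With β = 0.9: factor = √(1.9/0.1) = 4.3589.
f_obs = 203 × 4.3589 = 884.9 THz.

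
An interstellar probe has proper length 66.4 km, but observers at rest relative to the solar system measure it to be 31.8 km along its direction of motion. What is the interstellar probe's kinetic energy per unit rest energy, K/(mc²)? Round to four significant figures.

Length contraction gives γ = L₀/L = 66.4/31.8 = 2.08805.
K/(mc²) = γ − 1 = 2.08805 − 1 = 1.088.

1.088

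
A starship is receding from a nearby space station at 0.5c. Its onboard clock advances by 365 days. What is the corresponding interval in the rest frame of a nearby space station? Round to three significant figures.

421 days

With β = 0.5, γ = 1/√(1 − 0.5²) = 1/√0.75 = 1.1547.
Time dilation: Δt = γ·Δτ = 1.1547 × 365 = 421 days.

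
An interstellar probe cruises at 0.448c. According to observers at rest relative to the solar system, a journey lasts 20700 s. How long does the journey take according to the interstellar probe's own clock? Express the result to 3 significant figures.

γ = 1/√(1 − β²) = 1/√(1 − 0.200704) = 1/√0.799296 = 1/0.894034 = 1.1185.
The moving clock records proper time: Δτ = Δt/γ = 20700/1.1185 = 18500 s.

18500 s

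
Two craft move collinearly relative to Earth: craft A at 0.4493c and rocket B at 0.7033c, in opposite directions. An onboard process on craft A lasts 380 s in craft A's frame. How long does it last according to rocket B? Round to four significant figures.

787.4 s

The velocity of craft A relative to rocket B is (0.4493 + 0.7033)c / (1 + 0.4493×0.7033) = 0.87584c; relative speed 0.87584c.
γ for this relative speed: γ = 1/√(1 − 0.767096) = 2.0721.
The clock on craft A records proper time, so rocket B measures Δt = γΔτ = 2.0721 × 380 = 787.4 s.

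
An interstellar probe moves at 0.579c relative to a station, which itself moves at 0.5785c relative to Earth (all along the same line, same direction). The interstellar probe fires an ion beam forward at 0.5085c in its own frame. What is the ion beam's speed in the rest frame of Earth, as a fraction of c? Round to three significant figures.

0.955c

Compose velocities in two stages. Stage 1 (into S'): u₁ = (0.5085+0.579)/(1+0.5085×0.579) = 0.84014.
Stage 2 (into S): u = (0.84014+0.5785)/(1+0.84014×0.5785) = 0.95466, so the speed is 0.955c.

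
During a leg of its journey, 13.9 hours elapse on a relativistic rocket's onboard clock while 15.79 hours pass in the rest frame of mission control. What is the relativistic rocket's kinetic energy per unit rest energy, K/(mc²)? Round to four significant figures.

The time-dilation ratio gives γ = 15.79/13.9 = 1.13597.
Since K = (γ−1)mc², K/(mc²) = 1.13597 − 1 = 0.1360.

0.1360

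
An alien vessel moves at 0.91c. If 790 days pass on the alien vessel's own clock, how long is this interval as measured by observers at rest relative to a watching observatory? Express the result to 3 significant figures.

Lorentz factor: γ = (1 − 0.8281)^(−1/2) = 2.4119.
Time dilation: Δt = γ·Δτ = 2.4119 × 790 = 1910 days.

1910 days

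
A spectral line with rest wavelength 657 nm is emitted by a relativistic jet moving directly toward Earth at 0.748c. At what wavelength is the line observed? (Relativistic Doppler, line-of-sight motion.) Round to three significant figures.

Relativistic Doppler for wavelength: λ_obs = λ_src · √((1−β)/(1+β)).
With β = 0.748: factor = √(0.252/1.748) = 0.37969.
λ_obs = 657 × 0.37969 = 249 nm.

249 nm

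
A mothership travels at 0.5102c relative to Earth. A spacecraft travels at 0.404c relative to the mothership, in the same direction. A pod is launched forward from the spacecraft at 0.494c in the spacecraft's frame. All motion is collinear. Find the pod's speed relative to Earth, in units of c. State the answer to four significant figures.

Compose velocities in two stages. Stage 1 (into S'): u₁ = (0.494+0.404)/(1+0.494×0.404) = 0.7486.
Stage 2 (into S): u = (0.7486+0.5102)/(1+0.7486×0.5102) = 0.9109, so the speed is 0.9109c.

0.9109c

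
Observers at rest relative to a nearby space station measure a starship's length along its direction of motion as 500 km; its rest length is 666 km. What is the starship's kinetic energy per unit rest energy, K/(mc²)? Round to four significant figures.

0.3320

γ = L₀/L = 666/500 = 1.332.
Since K = (γ−1)mc², K/(mc²) = 1.332 − 1 = 0.3320.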